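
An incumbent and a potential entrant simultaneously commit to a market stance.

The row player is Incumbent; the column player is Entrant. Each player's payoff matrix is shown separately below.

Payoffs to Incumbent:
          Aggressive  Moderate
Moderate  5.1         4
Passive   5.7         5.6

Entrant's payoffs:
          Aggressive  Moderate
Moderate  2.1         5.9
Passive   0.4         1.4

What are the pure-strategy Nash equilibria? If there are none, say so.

Pure NE: (Passive, Moderate)

Check each profile: it is a Nash equilibrium iff no player can strictly gain by switching unilaterally.
(Moderate, Aggressive): Incumbent can switch to Passive (5.1 → 5.7). Not NE.
(Moderate, Moderate): Incumbent can switch to Passive (4 → 5.6). Not NE.
(Passive, Aggressive): Entrant can switch to Moderate (0.4 → 1.4). Not NE.
(Passive, Moderate): Incumbent gets 5.6, best alternative 4; Entrant gets 1.4, best alternative 0.4. No profitable deviation — NE.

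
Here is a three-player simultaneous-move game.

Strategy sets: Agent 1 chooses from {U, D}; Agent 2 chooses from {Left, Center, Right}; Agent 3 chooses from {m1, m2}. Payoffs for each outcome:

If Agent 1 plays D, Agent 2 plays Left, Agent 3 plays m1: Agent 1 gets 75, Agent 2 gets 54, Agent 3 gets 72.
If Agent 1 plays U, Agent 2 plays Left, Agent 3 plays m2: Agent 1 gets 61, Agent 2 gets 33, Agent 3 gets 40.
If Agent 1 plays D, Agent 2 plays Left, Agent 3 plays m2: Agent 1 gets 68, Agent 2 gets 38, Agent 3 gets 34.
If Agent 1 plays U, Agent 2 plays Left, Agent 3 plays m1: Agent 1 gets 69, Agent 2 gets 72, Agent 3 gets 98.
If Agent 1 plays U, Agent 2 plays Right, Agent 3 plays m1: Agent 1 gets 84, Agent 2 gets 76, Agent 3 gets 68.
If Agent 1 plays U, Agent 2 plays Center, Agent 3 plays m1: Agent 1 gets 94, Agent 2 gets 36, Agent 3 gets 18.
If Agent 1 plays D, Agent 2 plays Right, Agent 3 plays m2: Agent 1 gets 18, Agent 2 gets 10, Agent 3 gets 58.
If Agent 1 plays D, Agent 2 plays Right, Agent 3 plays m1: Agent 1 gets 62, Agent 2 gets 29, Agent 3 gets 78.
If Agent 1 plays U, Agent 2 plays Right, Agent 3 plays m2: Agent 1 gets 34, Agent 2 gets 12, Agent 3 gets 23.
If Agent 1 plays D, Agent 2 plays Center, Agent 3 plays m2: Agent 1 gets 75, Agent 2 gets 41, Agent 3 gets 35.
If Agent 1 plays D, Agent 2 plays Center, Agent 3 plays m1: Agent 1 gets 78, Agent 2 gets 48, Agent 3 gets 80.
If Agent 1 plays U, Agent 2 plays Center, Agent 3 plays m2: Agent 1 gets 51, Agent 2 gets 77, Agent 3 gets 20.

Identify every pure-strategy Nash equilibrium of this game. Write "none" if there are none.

The pure Nash equilibria are (U, Right, m1), (D, Left, m1).

Agent 1 against (Left, m1): payoffs 69, 75 → best response D.
Agent 1 against (Left, m2): payoffs 61, 68 → best response D.
Agent 1 against (Center, m1): payoffs 94, 78 → best response U.
Agent 1 against (Center, m2): payoffs 51, 75 → best response D.
Agent 1 against (Right, m1): payoffs 84, 62 → best response U.
Agent 1 against (Right, m2): payoffs 34, 18 → best response U.
Agent 2 against (U, m1): payoffs 72, 36, 76 → best response Right.
Agent 2 against (U, m2): payoffs 33, 77, 12 → best response Center.
Agent 2 against (D, m1): payoffs 54, 48, 29 → best response Left.
Agent 2 against (D, m2): payoffs 38, 41, 10 → best response Center.
Agent 3 against (U, Left): payoffs 98, 40 → best response m1.
Agent 3 against (U, Center): payoffs 18, 20 → best response m2.
Agent 3 against (U, Right): payoffs 68, 23 → best response m1.
Agent 3 against (D, Left): payoffs 72, 34 → best response m1.
Agent 3 against (D, Center): payoffs 80, 35 → best response m1.
Agent 3 against (D, Right): payoffs 78, 58 → best response m1.
Mutual best responses: (U, Right, m1); (D, Left, m1).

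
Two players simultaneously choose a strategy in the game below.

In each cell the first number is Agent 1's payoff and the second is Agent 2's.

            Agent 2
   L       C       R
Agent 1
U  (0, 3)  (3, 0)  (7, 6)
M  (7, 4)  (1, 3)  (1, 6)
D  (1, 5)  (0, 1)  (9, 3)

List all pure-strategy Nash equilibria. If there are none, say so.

(U, L): Agent 1 can switch to M (0 → 7). Not NE.
(U, C): Agent 2 can switch to L (0 → 3). Not NE.
(U, R): Agent 1 can switch to D (7 → 9). Not NE.
(M, L): Agent 2 can switch to R (4 → 6). Not NE.
(M, C): Agent 1 can switch to U (1 → 3). Not NE.
(M, R): Agent 1 can switch to U (1 → 7). Not NE.
(D, L): Agent 1 can switch to M (1 → 7). Not NE.
(D, C): Agent 1 can switch to U (0 → 3). Not NE.
(D, R): Agent 2 can switch to L (3 → 5). Not NE.

There is no pure-strategy Nash equilibrium.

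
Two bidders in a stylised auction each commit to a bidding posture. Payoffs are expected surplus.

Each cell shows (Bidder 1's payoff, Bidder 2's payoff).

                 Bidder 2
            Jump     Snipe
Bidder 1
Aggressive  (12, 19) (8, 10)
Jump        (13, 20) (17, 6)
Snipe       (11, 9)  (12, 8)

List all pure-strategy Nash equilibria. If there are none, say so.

For each strategy profile, look for a profitable unilateral deviation.
(Aggressive, Jump): Bidder 1 can switch to Jump (12 → 13). Not NE.
(Aggressive, Snipe): Bidder 1 can switch to Jump (8 → 17). Not NE.
(Jump, Jump): Bidder 1 gets 13, best alternative 12; Bidder 2 gets 20, best alternative 6. No profitable deviation — NE.
(Jump, Snipe): Bidder 2 can switch to Jump (6 → 20). Not NE.
(Snipe, Jump): Bidder 1 can switch to Aggressive (11 → 12). Not NE.
(Snipe, Snipe): Bidder 1 can switch to Jump (12 → 17). Not NE.

The unique pure-strategy Nash equilibrium is (Jump, Jump).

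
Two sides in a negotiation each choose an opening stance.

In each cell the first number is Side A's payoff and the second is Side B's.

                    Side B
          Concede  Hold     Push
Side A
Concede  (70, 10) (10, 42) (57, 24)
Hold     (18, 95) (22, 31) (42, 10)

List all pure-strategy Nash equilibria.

Side A against Concede: payoffs 70, 18 → best response Concede.
Side A against Hold: payoffs 10, 22 → best response Hold.
Side A against Push: payoffs 57, 42 → best response Concede.
Side B against Concede: payoffs 10, 42, 24 → best response Hold.
Side B against Hold: payoffs 95, 31, 10 → best response Concede.
No profile is a mutual best response for all players.

none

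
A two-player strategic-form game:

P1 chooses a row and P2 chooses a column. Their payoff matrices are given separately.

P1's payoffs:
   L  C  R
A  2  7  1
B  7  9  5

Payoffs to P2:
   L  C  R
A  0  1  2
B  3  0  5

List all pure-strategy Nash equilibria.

(A, L): P1 can switch to B (2 → 7). Not NE.
(A, C): P1 can switch to B (7 → 9). Not NE.
(A, R): P1 can switch to B (1 → 5). Not NE.
(B, L): P2 can switch to R (3 → 5). Not NE.
(B, C): P2 can switch to L (0 → 3). Not NE.
(B, R): P1 gets 5, best alternative 1; P2 gets 5, best alternative 3. No profitable deviation — NE.

Pure NE: (B, R)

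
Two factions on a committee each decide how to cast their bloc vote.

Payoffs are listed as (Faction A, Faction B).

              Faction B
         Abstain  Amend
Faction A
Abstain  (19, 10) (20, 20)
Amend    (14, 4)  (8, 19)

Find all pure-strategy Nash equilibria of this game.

(Abstain, Amend)

(Abstain, Abstain): Faction B can switch to Amend (10 → 20). Not NE.
(Abstain, Amend): Faction A gets 20, best alternative 8; Faction B gets 20, best alternative 10. No profitable deviation — NE.
(Amend, Abstain): Faction A can switch to Abstain (14 → 19). Not NE.
(Amend, Amend): Faction A can switch to Abstain (8 → 20). Not NE.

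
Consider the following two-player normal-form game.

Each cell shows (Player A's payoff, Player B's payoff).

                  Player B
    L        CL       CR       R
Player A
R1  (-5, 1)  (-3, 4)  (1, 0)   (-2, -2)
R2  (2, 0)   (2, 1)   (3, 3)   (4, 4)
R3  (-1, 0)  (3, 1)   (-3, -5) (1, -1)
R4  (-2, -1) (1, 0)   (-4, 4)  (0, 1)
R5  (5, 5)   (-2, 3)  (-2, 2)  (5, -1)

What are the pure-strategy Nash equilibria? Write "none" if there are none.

(R1, L): Player A can switch to R2 (-5 → 2). Not NE.
(R1, CL): Player A can switch to R2 (-3 → 2). Not NE.
(R1, CR): Player A can switch to R2 (1 → 3). Not NE.
(R1, R): Player A can switch to R2 (-2 → 4). Not NE.
(R2, L): Player A can switch to R5 (2 → 5). Not NE.
(R2, CL): Player A can switch to R3 (2 → 3). Not NE.
(R2, CR): Player B can switch to R (3 → 4). Not NE.
(R2, R): Player A can switch to R5 (4 → 5). Not NE.
(R3, L): Player A can switch to R2 (-1 → 2). Not NE.
(R3, CL): Player A gets 3, best alternative 2; Player B gets 1, best alternative 0. No profitable deviation — NE.
(R3, CR): Player A can switch to R1 (-3 → 1). Not NE.
(R5, L): Player A gets 5, best alternative 2; Player B gets 5, best alternative 3. No profitable deviation — NE.
(The remaining 8 profiles each have a profitable deviation by the same check.)

Pure-strategy Nash equilibria: (R3, CL); (R5, L)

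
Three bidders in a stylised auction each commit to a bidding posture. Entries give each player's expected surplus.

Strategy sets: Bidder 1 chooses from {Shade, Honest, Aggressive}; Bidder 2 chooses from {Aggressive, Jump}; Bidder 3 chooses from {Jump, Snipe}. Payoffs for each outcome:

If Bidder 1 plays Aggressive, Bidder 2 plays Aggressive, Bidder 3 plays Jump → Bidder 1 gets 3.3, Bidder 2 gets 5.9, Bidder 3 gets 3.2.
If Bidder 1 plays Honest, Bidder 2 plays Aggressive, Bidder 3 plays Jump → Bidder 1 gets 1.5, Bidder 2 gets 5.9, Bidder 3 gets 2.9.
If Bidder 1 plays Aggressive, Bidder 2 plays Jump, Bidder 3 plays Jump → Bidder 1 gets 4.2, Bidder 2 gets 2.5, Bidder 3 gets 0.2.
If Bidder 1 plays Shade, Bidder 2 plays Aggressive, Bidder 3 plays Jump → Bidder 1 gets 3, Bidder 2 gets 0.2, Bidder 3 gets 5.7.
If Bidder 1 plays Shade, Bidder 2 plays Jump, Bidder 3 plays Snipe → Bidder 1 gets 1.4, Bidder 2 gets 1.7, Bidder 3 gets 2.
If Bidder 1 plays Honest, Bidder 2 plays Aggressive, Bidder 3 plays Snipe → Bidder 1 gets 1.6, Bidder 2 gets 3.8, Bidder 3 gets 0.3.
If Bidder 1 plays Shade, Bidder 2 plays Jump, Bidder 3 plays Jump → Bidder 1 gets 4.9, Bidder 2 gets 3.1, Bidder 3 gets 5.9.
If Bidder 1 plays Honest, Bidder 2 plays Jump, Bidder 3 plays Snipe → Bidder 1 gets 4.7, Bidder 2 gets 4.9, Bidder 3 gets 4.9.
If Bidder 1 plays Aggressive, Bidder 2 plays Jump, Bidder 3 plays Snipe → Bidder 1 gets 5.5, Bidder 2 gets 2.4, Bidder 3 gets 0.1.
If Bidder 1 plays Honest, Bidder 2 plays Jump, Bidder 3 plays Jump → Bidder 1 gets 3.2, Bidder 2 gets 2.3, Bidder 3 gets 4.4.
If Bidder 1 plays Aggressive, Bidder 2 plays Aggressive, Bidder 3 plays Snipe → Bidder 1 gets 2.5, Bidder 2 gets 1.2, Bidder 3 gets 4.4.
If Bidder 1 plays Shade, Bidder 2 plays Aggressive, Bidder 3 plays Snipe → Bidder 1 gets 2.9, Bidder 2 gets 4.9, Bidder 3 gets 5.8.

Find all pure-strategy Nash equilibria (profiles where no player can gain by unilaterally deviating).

Bidder 1 against (Aggressive, Jump): payoffs 3, 1.5, 3.3 → best response Aggressive.
Bidder 1 against (Aggressive, Snipe): payoffs 2.9, 1.6, 2.5 → best response Shade.
Bidder 1 against (Jump, Jump): payoffs 4.9, 3.2, 4.2 → best response Shade.
Bidder 1 against (Jump, Snipe): payoffs 1.4, 4.7, 5.5 → best response Aggressive.
Bidder 2 against (Shade, Jump): payoffs 0.2, 3.1 → best response Jump.
Bidder 2 against (Shade, Snipe): payoffs 4.9, 1.7 → best response Aggressive.
Bidder 2 against (Honest, Jump): payoffs 5.9, 2.3 → best response Aggressive.
Bidder 2 against (Honest, Snipe): payoffs 3.8, 4.9 → best response Jump.
Bidder 2 against (Aggressive, Jump): payoffs 5.9, 2.5 → best response Aggressive.
Bidder 2 against (Aggressive, Snipe): payoffs 1.2, 2.4 → best response Jump.
Bidder 3 against (Shade, Aggressive): payoffs 5.7, 5.8 → best response Snipe.
Bidder 3 against (Shade, Jump): payoffs 5.9, 2 → best response Jump.
Bidder 3 against (Honest, Aggressive): payoffs 2.9, 0.3 → best response Jump.
Bidder 3 against (Honest, Jump): payoffs 4.4, 4.9 → best response Snipe.
Bidder 3 against (Aggressive, Aggressive): payoffs 3.2, 4.4 → best response Snipe.
Bidder 3 against (Aggressive, Jump): payoffs 0.2, 0.1 → best response Jump.
Mutual best responses: (Shade, Aggressive, Snipe); (Shade, Jump, Jump).

(Shade, Aggressive, Snipe), (Shade, Jump, Jump)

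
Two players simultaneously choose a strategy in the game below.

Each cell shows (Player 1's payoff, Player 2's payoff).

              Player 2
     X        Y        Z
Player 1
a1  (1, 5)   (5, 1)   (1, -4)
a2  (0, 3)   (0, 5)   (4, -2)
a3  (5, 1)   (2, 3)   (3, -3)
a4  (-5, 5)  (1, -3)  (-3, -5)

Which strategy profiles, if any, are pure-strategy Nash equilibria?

Player 1 against X: payoffs 1, 0, 5, -5 → best response a3.
Player 1 against Y: payoffs 5, 0, 2, 1 → best response a1.
Player 1 against Z: payoffs 1, 4, 3, -3 → best response a2.
Player 2 against a1: payoffs 5, 1, -4 → best response X.
Player 2 against a2: payoffs 3, 5, -2 → best response Y.
Player 2 against a3: payoffs 1, 3, -3 → best response Y.
Player 2 against a4: payoffs 5, -3, -5 → best response X.
No profile is a mutual best response for all players.

none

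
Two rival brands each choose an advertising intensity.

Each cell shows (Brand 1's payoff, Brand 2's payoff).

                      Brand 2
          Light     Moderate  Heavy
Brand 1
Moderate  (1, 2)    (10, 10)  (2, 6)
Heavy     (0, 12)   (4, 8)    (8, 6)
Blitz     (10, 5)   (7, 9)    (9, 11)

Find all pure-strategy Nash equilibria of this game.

Brand 1 against Light: payoffs 1, 0, 10 → best response Blitz.
Brand 1 against Moderate: payoffs 10, 4, 7 → best response Moderate.
Brand 1 against Heavy: payoffs 2, 8, 9 → best response Blitz.
Brand 2 against Moderate: payoffs 2, 10, 6 → best response Moderate.
Brand 2 against Heavy: payoffs 12, 8, 6 → best response Light.
Brand 2 against Blitz: payoffs 5, 9, 11 → best response Heavy.
Mutual best responses: (Moderate, Moderate); (Blitz, Heavy).

Pure-strategy Nash equilibria: (Moderate, Moderate); (Blitz, Heavy)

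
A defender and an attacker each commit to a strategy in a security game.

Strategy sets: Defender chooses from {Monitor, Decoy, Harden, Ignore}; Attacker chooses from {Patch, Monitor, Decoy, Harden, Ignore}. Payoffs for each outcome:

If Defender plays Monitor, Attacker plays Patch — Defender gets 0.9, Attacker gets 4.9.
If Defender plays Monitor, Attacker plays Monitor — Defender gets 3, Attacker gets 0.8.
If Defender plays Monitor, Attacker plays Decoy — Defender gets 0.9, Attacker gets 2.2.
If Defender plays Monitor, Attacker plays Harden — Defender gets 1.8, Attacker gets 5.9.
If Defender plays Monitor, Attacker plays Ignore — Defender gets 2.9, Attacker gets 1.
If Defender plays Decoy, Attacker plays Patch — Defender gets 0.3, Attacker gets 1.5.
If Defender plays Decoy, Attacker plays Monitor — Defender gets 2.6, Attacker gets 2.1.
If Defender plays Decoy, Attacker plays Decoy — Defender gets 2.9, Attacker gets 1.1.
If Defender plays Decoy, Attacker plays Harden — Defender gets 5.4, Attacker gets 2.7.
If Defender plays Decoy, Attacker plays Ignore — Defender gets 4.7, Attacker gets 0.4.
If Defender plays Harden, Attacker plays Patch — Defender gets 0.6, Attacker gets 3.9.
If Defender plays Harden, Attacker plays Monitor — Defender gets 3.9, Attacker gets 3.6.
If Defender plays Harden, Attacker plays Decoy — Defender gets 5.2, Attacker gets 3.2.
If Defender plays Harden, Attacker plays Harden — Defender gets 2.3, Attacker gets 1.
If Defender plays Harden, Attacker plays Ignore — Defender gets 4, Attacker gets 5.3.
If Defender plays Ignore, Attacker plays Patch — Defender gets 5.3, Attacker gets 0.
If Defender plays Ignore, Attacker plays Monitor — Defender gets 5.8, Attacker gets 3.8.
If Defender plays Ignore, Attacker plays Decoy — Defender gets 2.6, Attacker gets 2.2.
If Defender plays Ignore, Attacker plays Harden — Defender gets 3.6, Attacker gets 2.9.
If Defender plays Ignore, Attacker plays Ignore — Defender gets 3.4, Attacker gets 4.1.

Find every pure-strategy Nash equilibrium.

(Monitor, Patch): Defender can switch to Ignore (0.9 → 5.3). Not NE.
(Monitor, Monitor): Defender can switch to Harden (3 → 3.9). Not NE.
(Monitor, Decoy): Defender can switch to Decoy (0.9 → 2.9). Not NE.
(Monitor, Harden): Defender can switch to Decoy (1.8 → 5.4). Not NE.
(Monitor, Ignore): Defender can switch to Decoy (2.9 → 4.7). Not NE.
(Decoy, Patch): Defender can switch to Monitor (0.3 → 0.9). Not NE.
(Decoy, Monitor): Defender can switch to Monitor (2.6 → 3). Not NE.
(Decoy, Decoy): Defender can switch to Harden (2.9 → 5.2). Not NE.
(Decoy, Harden): Defender gets 5.4, best alternative 3.6; Attacker gets 2.7, best alternative 2.1. No profitable deviation — NE.
(Decoy, Ignore): Attacker can switch to Patch (0.4 → 1.5). Not NE.
(Harden, Patch): Defender can switch to Monitor (0.6 → 0.9). Not NE.
(Harden, Monitor): Defender can switch to Ignore (3.9 → 5.8). Not NE.
(Harden, Decoy): Attacker can switch to Patch (3.2 → 3.9). Not NE.
(The remaining 7 profiles each have a profitable deviation by the same check.)

(Decoy, Harden)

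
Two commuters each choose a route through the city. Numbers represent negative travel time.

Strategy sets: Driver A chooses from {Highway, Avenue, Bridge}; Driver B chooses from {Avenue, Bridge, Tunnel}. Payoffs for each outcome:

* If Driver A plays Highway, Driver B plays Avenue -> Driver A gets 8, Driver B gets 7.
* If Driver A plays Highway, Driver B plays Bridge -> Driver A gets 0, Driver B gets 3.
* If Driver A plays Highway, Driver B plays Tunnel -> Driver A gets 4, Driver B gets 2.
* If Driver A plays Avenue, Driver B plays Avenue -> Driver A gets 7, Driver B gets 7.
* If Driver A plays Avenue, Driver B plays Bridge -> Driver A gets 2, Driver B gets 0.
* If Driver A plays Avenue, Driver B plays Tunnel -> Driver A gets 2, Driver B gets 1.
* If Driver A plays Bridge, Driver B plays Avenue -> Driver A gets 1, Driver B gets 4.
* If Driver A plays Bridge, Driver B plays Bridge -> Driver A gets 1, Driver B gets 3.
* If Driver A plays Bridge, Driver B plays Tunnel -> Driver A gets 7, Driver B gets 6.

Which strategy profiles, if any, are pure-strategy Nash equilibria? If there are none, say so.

(Highway, Avenue), (Bridge, Tunnel)

Mark each player's best response to every combination of opponents' strategies; a profile where every player is best-responding is a pure Nash equilibrium.
Driver A against Avenue: payoffs 8, 7, 1 → best response Highway.
Driver A against Bridge: payoffs 0, 2, 1 → best response Avenue.
Driver A against Tunnel: payoffs 4, 2, 7 → best response Bridge.
Driver B against Highway: payoffs 7, 3, 2 → best response Avenue.
Driver B against Avenue: payoffs 7, 0, 1 → best response Avenue.
Driver B against Bridge: payoffs 4, 3, 6 → best response Tunnel.
Mutual best responses: (Highway, Avenue); (Bridge, Tunnel).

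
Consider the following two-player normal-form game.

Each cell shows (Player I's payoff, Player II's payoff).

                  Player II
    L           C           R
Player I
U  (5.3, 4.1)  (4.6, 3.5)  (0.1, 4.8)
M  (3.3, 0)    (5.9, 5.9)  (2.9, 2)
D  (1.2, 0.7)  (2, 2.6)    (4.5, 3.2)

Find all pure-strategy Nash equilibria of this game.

Player I against L: payoffs 5.3, 3.3, 1.2 → best response U.
Player I against C: payoffs 4.6, 5.9, 2 → best response M.
Player I against R: payoffs 0.1, 2.9, 4.5 → best response D.
Player II against U: payoffs 4.1, 3.5, 4.8 → best response R.
Player II against M: payoffs 0, 5.9, 2 → best response C.
Player II against D: payoffs 0.7, 2.6, 3.2 → best response R.
Mutual best responses: (M, C); (D, R).

Pure-strategy Nash equilibria: (M, C) and (D, R)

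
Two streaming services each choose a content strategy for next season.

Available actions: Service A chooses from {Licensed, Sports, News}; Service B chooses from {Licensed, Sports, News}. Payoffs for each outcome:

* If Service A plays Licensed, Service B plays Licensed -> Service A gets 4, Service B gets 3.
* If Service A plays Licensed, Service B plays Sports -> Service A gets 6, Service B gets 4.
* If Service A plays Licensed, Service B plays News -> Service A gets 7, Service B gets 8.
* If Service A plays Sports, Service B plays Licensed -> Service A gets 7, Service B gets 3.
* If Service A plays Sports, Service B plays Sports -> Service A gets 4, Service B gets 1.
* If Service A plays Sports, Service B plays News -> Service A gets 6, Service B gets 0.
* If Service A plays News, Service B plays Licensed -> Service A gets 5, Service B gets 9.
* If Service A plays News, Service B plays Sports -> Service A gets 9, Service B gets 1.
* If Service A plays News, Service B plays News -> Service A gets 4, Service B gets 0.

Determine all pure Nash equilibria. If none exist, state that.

The pure Nash equilibria are (Licensed, News) and (Sports, Licensed).

Service A against Licensed: payoffs 4, 7, 5 → best response Sports.
Service A against Sports: payoffs 6, 4, 9 → best response News.
Service A against News: payoffs 7, 6, 4 → best response Licensed.
Service B against Licensed: payoffs 3, 4, 8 → best response News.
Service B against Sports: payoffs 3, 1, 0 → best response Licensed.
Service B against News: payoffs 9, 1, 0 → best response Licensed.
Mutual best responses: (Licensed, News); (Sports, Licensed).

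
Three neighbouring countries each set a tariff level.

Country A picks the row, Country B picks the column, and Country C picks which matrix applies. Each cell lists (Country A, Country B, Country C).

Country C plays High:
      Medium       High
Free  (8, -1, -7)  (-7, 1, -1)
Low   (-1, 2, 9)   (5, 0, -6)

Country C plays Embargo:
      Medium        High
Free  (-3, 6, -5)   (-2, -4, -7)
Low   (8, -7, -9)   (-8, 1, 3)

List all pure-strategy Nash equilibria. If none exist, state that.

(Free, Medium, High): Country B can switch to High (-1 → 1). Not NE.
(Free, Medium, Embargo): Country A can switch to Low (-3 → 8). Not NE.
(Free, High, High): Country A can switch to Low (-7 → 5). Not NE.
(Free, High, Embargo): Country B can switch to Medium (-4 → 6). Not NE.
(Low, Medium, High): Country A can switch to Free (-1 → 8). Not NE.
(Low, Medium, Embargo): Country B can switch to High (-7 → 1). Not NE.
(The remaining 2 profiles each have a profitable deviation by the same check.)

There is no pure-strategy Nash equilibrium.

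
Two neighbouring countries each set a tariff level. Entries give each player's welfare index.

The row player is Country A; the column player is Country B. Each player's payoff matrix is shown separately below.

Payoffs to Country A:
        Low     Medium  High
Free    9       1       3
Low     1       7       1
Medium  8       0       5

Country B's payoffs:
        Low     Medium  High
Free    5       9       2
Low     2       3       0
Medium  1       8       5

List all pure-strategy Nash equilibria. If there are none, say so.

Pure NE: (Low, Medium)

For each strategy profile, look for a profitable unilateral deviation.
(Free, Low): Country B can switch to Medium (5 → 9). Not NE.
(Free, Medium): Country A can switch to Low (1 → 7). Not NE.
(Free, High): Country A can switch to Medium (3 → 5). Not NE.
(Low, Low): Country A can switch to Free (1 → 9). Not NE.
(Low, Medium): Country A gets 7, best alternative 1; Country B gets 3, best alternative 2. No profitable deviation — NE.
(Low, High): Country A can switch to Free (1 → 3). Not NE.
(Medium, Low): Country A can switch to Free (8 → 9). Not NE.
(The remaining 2 profiles each have a profitable deviation by the same check.)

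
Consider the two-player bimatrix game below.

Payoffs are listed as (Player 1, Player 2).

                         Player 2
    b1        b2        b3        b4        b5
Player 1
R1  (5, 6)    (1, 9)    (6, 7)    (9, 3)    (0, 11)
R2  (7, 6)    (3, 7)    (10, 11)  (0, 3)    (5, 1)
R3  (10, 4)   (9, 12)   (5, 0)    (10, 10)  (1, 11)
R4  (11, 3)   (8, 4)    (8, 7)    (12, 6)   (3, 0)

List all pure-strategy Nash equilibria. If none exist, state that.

Player 1 against b1: payoffs 5, 7, 10, 11 → best response R4.
Player 1 against b2: payoffs 1, 3, 9, 8 → best response R3.
Player 1 against b3: payoffs 6, 10, 5, 8 → best response R2.
Player 1 against b4: payoffs 9, 0, 10, 12 → best response R4.
Player 1 against b5: payoffs 0, 5, 1, 3 → best response R2.
Player 2 against R1: payoffs 6, 9, 7, 3, 11 → best response b5.
Player 2 against R2: payoffs 6, 7, 11, 3, 1 → best response b3.
Player 2 against R3: payoffs 4, 12, 0, 10, 11 → best response b2.
Player 2 against R4: payoffs 3, 4, 7, 6, 0 → best response b3.
Mutual best responses: (R2, b3); (R3, b2).

Pure-strategy Nash equilibria: (R2, b3) and (R3, b2)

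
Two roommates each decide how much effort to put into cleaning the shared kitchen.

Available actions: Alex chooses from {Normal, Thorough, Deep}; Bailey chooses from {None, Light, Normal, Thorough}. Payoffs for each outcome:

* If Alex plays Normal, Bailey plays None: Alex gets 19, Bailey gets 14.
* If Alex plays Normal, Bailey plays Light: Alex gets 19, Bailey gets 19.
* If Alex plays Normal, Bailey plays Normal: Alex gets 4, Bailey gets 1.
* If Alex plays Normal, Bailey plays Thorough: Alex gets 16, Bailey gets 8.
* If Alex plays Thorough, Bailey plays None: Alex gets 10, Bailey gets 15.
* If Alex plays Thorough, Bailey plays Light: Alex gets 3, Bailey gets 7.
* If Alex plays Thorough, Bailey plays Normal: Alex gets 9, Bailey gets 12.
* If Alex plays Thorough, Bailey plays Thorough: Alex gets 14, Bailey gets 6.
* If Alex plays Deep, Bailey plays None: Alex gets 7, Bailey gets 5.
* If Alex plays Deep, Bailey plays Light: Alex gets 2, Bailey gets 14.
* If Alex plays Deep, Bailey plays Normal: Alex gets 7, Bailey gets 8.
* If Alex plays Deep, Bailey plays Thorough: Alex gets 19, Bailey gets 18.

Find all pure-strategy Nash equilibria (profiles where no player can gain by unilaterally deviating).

For each player, find the best response to each opponent profile; mutual best responses are the pure NE.
Alex against None: payoffs 19, 10, 7 → best response Normal.
Alex against Light: payoffs 19, 3, 2 → best response Normal.
Alex against Normal: payoffs 4, 9, 7 → best response Thorough.
Alex against Thorough: payoffs 16, 14, 19 → best response Deep.
Bailey against Normal: payoffs 14, 19, 1, 8 → best response Light.
Bailey against Thorough: payoffs 15, 7, 12, 6 → best response None.
Bailey against Deep: payoffs 5, 14, 8, 18 → best response Thorough.
Mutual best responses: (Normal, Light); (Deep, Thorough).

The pure Nash equilibria are (Normal, Light); (Deep, Thorough).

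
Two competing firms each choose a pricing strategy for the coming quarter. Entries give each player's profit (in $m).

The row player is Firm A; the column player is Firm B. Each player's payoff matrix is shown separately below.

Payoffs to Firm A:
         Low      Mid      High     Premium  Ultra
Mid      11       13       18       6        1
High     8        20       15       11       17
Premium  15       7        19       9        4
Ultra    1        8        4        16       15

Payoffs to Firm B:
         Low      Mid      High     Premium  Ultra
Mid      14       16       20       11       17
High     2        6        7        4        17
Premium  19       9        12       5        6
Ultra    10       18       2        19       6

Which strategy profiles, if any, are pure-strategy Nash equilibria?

(High, Ultra); (Premium, Low); (Ultra, Premium)

(Mid, Low): Firm A can switch to Premium (11 → 15). Not NE.
(Mid, Mid): Firm A can switch to High (13 → 20). Not NE.
(Mid, High): Firm A can switch to Premium (18 → 19). Not NE.
(Mid, Premium): Firm A can switch to High (6 → 11). Not NE.
(Mid, Ultra): Firm A can switch to High (1 → 17). Not NE.
(High, Low): Firm A can switch to Mid (8 → 11). Not NE.
(High, Mid): Firm B can switch to High (6 → 7). Not NE.
(High, High): Firm A can switch to Mid (15 → 18). Not NE.
(High, Premium): Firm A can switch to Ultra (11 → 16). Not NE.
(High, Ultra): Firm A gets 17, best alternative 15; Firm B gets 17, best alternative 7. No profitable deviation — NE.
(Premium, Low): Firm A gets 15, best alternative 11; Firm B gets 19, best alternative 12. No profitable deviation — NE.
(Premium, Mid): Firm A can switch to Mid (7 → 13). Not NE.
(Ultra, Premium): Firm A gets 16, best alternative 11; Firm B gets 19, best alternative 18. No profitable deviation — NE.
(The remaining 7 profiles each have a profitable deviation by the same check.)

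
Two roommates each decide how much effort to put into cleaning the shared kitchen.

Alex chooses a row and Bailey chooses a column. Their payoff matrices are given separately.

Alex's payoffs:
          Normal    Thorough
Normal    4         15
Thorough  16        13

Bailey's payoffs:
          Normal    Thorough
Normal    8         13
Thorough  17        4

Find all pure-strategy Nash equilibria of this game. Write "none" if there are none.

(Normal, Thorough), (Thorough, Normal)

Alex against Normal: payoffs 4, 16 → best response Thorough.
Alex against Thorough: payoffs 15, 13 → best response Normal.
Bailey against Normal: payoffs 8, 13 → best response Thorough.
Bailey against Thorough: payoffs 17, 4 → best response Normal.
Mutual best responses: (Normal, Thorough); (Thorough, Normal).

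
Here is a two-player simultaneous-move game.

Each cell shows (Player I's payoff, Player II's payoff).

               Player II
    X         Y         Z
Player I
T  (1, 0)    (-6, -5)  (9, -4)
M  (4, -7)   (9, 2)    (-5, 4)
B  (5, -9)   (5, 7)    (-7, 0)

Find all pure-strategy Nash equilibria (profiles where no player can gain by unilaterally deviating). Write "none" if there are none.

For each player, find the best response to each opponent profile; mutual best responses are the pure NE.
Player I against X: payoffs 1, 4, 5 → best response B.
Player I against Y: payoffs -6, 9, 5 → best response M.
Player I against Z: payoffs 9, -5, -7 → best response T.
Player II against T: payoffs 0, -5, -4 → best response X.
Player II against M: payoffs -7, 2, 4 → best response Z.
Player II against B: payoffs -9, 7, 0 → best response Y.
No profile is a mutual best response for all players.

There is no pure-strategy Nash equilibrium.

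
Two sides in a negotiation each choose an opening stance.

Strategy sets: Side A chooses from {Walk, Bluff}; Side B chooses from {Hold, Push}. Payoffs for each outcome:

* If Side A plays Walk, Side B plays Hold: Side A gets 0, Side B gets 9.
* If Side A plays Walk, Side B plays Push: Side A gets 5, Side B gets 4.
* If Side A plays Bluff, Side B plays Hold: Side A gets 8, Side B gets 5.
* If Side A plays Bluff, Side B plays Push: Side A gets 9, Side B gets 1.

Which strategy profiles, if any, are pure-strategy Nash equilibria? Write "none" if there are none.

Check each profile: it is a Nash equilibrium iff no player can strictly gain by switching unilaterally.
(Walk, Hold): Side A can switch to Bluff (0 → 8). Not NE.
(Walk, Push): Side A can switch to Bluff (5 → 9). Not NE.
(Bluff, Hold): Side A gets 8, best alternative 0; Side B gets 5, best alternative 1. No profitable deviation — NE.
(Bluff, Push): Side B can switch to Hold (1 → 5). Not NE.

(Bluff, Hold)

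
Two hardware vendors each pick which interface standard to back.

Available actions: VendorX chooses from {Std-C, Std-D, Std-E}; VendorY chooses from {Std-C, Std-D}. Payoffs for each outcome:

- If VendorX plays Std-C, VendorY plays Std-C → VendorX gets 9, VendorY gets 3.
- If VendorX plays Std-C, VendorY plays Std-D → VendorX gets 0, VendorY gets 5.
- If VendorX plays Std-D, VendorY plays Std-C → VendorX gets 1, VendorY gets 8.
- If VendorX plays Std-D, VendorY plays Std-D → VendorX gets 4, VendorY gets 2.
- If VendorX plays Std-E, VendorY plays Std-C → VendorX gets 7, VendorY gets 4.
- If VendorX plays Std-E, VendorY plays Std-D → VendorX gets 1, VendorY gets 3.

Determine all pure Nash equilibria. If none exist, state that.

There is no pure-strategy Nash equilibrium.

VendorX against Std-C: payoffs 9, 1, 7 → best response Std-C.
VendorX against Std-D: payoffs 0, 4, 1 → best response Std-D.
VendorY against Std-C: payoffs 3, 5 → best response Std-D.
VendorY against Std-D: payoffs 8, 2 → best response Std-C.
VendorY against Std-E: payoffs 4, 3 → best response Std-C.
No profile is a mutual best response for all players.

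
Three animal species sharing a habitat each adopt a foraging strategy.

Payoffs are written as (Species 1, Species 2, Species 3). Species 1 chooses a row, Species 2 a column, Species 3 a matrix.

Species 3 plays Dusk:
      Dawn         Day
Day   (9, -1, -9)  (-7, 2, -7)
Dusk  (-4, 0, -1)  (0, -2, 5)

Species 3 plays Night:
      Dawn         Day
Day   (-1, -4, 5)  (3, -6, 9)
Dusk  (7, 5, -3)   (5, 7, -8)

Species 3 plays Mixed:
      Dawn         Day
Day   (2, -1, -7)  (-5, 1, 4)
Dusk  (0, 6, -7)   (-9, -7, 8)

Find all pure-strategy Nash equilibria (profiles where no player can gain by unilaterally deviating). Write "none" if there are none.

Species 1 against (Dawn, Dusk): payoffs 9, -4 → best response Day.
Species 1 against (Dawn, Night): payoffs -1, 7 → best response Dusk.
Species 1 against (Dawn, Mixed): payoffs 2, 0 → best response Day.
Species 1 against (Day, Dusk): payoffs -7, 0 → best response Dusk.
Species 1 against (Day, Night): payoffs 3, 5 → best response Dusk.
Species 1 against (Day, Mixed): payoffs -5, -9 → best response Day.
Species 2 against (Day, Dusk): payoffs -1, 2 → best response Day.
Species 2 against (Day, Night): payoffs -4, -6 → best response Dawn.
Species 2 against (Day, Mixed): payoffs -1, 1 → best response Day.
Species 2 against (Dusk, Dusk): payoffs 0, -2 → best response Dawn.
Species 2 against (Dusk, Night): payoffs 5, 7 → best response Day.
Species 2 against (Dusk, Mixed): payoffs 6, -7 → best response Dawn.
Species 3 against (Day, Dawn): payoffs -9, 5, -7 → best response Night.
Species 3 against (Day, Day): payoffs -7, 9, 4 → best response Night.
Species 3 against (Dusk, Dawn): payoffs -1, -3, -7 → best response Dusk.
Species 3 against (Dusk, Day): payoffs 5, -8, 8 → best response Mixed.
No profile is a mutual best response for all players.

none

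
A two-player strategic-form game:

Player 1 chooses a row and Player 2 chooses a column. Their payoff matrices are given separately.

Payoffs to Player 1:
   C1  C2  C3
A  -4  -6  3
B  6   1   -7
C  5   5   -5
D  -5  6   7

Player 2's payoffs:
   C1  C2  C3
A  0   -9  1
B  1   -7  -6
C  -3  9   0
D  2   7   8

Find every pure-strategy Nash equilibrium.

(B, C1) and (D, C3)

Player 1 against C1: payoffs -4, 6, 5, -5 → best response B.
Player 1 against C2: payoffs -6, 1, 5, 6 → best response D.
Player 1 against C3: payoffs 3, -7, -5, 7 → best response D.
Player 2 against A: payoffs 0, -9, 1 → best response C3.
Player 2 against B: payoffs 1, -7, -6 → best response C1.
Player 2 against C: payoffs -3, 9, 0 → best response C2.
Player 2 against D: payoffs 2, 7, 8 → best response C3.
Mutual best responses: (B, C1); (D, C3).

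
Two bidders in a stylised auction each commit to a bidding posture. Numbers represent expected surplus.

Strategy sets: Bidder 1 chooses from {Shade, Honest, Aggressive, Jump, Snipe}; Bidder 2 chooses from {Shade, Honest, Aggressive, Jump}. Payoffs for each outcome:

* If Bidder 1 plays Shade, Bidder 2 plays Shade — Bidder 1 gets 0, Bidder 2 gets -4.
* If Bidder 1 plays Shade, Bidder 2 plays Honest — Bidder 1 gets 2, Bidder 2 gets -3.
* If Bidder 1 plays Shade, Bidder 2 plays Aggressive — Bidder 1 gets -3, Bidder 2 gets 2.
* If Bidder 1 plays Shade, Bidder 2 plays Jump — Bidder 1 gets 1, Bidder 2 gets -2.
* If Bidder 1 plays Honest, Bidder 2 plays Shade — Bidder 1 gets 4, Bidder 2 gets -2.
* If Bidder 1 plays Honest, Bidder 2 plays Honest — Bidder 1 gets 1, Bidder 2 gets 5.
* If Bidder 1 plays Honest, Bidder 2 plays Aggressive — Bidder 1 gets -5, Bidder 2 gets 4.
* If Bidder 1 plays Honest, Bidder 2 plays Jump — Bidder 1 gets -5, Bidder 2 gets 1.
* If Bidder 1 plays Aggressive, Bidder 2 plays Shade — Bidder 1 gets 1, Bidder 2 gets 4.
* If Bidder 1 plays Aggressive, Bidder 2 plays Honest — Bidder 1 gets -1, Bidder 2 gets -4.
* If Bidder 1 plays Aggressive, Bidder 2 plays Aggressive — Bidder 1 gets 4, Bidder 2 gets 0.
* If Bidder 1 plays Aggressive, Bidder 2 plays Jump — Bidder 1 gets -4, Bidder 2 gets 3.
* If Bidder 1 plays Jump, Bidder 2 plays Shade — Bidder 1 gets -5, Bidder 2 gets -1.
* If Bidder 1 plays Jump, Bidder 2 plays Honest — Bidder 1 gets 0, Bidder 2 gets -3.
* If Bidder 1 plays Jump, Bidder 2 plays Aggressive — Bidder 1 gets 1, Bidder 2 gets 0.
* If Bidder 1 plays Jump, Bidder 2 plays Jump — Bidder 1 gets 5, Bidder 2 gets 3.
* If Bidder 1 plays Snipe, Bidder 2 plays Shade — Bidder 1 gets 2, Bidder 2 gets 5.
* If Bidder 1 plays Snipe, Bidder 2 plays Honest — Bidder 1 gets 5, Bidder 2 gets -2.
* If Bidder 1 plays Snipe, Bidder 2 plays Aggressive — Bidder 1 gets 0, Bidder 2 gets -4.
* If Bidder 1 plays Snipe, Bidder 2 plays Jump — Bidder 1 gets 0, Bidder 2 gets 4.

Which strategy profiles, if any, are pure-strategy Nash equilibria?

Pure NE: (Jump, Jump)

(Shade, Shade): Bidder 1 can switch to Honest (0 → 4). Not NE.
(Shade, Honest): Bidder 1 can switch to Snipe (2 → 5). Not NE.
(Shade, Aggressive): Bidder 1 can switch to Aggressive (-3 → 4). Not NE.
(Shade, Jump): Bidder 1 can switch to Jump (1 → 5). Not NE.
(Honest, Shade): Bidder 2 can switch to Honest (-2 → 5). Not NE.
(Honest, Honest): Bidder 1 can switch to Shade (1 → 2). Not NE.
(Jump, Jump): Bidder 1 gets 5, best alternative 1; Bidder 2 gets 3, best alternative 0. No profitable deviation — NE.
(The remaining 13 profiles each have a profitable deviation by the same check.)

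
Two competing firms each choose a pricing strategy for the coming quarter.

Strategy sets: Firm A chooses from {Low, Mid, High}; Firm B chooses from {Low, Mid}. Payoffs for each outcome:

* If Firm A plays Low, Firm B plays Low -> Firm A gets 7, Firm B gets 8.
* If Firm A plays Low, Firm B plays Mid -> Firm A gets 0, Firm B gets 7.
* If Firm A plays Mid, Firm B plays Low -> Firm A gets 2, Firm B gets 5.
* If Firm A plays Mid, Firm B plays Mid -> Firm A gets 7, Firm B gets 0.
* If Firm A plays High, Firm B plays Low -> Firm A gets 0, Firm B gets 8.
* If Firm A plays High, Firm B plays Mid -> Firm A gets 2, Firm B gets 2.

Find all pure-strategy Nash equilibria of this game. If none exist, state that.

(Low, Low): Firm A gets 7, best alternative 2; Firm B gets 8, best alternative 7. No profitable deviation — NE.
(Low, Mid): Firm A can switch to Mid (0 → 7). Not NE.
(Mid, Low): Firm A can switch to Low (2 → 7). Not NE.
(Mid, Mid): Firm B can switch to Low (0 → 5). Not NE.
(High, Low): Firm A can switch to Low (0 → 7). Not NE.
(High, Mid): Firm A can switch to Mid (2 → 7). Not NE.

(Low, Low)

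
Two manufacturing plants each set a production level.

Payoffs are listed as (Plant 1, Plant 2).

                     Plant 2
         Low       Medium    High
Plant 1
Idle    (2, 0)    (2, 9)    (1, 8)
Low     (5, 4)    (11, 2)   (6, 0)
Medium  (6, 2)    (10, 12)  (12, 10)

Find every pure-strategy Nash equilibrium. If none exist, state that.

No pure-strategy Nash equilibrium.

(Idle, Low): Plant 1 can switch to Low (2 → 5). Not NE.
(Idle, Medium): Plant 1 can switch to Low (2 → 11). Not NE.
(Idle, High): Plant 1 can switch to Low (1 → 6). Not NE.
(Low, Low): Plant 1 can switch to Medium (5 → 6). Not NE.
(Low, Medium): Plant 2 can switch to Low (2 → 4). Not NE.
(Low, High): Plant 1 can switch to Medium (6 → 12). Not NE.
(Medium, Low): Plant 2 can switch to Medium (2 → 12). Not NE.
(Medium, Medium): Plant 1 can switch to Low (10 → 11). Not NE.
(Medium, High): Plant 2 can switch to Medium (10 → 12). Not NE.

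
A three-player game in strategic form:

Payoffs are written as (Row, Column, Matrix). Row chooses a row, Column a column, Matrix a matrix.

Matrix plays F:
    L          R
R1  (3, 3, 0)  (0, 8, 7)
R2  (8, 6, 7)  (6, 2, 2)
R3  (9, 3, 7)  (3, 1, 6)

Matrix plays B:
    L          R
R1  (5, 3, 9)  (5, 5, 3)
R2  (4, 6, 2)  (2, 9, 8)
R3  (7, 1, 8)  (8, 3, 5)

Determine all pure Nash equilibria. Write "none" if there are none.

Row against (L, F): payoffs 3, 8, 9 → best response R3.
Row against (L, B): payoffs 5, 4, 7 → best response R3.
Row against (R, F): payoffs 0, 6, 3 → best response R2.
Row against (R, B): payoffs 5, 2, 8 → best response R3.
Column against (R1, F): payoffs 3, 8 → best response R.
Column against (R1, B): payoffs 3, 5 → best response R.
Column against (R2, F): payoffs 6, 2 → best response L.
Column against (R2, B): payoffs 6, 9 → best response R.
Column against (R3, F): payoffs 3, 1 → best response L.
Column against (R3, B): payoffs 1, 3 → best response R.
Matrix against (R1, L): payoffs 0, 9 → best response B.
Matrix against (R1, R): payoffs 7, 3 → best response F.
Matrix against (R2, L): payoffs 7, 2 → best response F.
Matrix against (R2, R): payoffs 2, 8 → best response B.
Matrix against (R3, L): payoffs 7, 8 → best response B.
Matrix against (R3, R): payoffs 6, 5 → best response F.
No profile is a mutual best response for all players.

This game has no pure Nash equilibrium.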